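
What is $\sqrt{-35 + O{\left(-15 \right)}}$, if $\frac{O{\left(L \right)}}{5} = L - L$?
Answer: $i \sqrt{35} \approx 5.9161 i$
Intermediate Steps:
$O{\left(L \right)} = 0$ ($O{\left(L \right)} = 5 \left(L - L\right) = 5 \cdot 0 = 0$)
$\sqrt{-35 + O{\left(-15 \right)}} = \sqrt{-35 + 0} = \sqrt{-35} = i \sqrt{35}$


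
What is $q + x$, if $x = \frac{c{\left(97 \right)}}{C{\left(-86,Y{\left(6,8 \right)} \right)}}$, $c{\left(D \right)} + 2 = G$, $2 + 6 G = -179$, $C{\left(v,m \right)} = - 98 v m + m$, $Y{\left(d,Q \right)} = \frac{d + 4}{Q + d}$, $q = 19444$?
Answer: $\frac{4916802929}{252870} \approx 19444.0$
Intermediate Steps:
$Y{\left(d,Q \right)} = \frac{4 + d}{Q + d}$
$C{\left(v,m \right)} = m - 98 m v$ ($C{\left(v,m \right)} = - 98 m v + m = m - 98 m v$)
$G = - \frac{181}{6}$ ($G = - \frac{1}{3} + \frac{1}{6} \left(-179\right) = - \frac{1}{3} - \frac{179}{6} = - \frac{181}{6} \approx -30.167$)
$c{\left(D \right)} = - \frac{193}{6}$ ($c{\left(D \right)} = -2 - \frac{181}{6} = - \frac{193}{6}$)
$x = - \frac{1351}{252870}$ ($x = - \frac{193}{6 \frac{4 + 6}{8 + 6} \left(1 - -8428\right)} = - \frac{193}{6 \cdot \frac{1}{14} \cdot 10 \left(1 + 8428\right)} = - \frac{193}{6 \cdot \frac{1}{14} \cdot 10 \cdot 8429} = - \frac{193}{6 \cdot \frac{5}{7} \cdot 8429} = - \frac{193}{6 \cdot \frac{42145}{7}} = \left(- \frac{193}{6}\right) \frac{7}{42145} = - \frac{1351}{252870} \approx -0.0053427$)
$q + x = 19444 - \frac{1351}{252870} = \frac{4916802929}{252870}$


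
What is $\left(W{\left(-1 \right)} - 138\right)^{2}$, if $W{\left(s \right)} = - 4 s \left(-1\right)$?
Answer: $20164$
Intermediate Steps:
$W{\left(s \right)} = 4 s$
$\left(W{\left(-1 \right)} - 138\right)^{2} = \left(4 \left(-1\right) - 138\right)^{2} = \left(-4 - 138\right)^{2} = \left(-142\right)^{2} = 20164$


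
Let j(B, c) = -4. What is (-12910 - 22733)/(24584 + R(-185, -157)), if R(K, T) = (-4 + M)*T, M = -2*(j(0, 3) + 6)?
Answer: -35643/25840 ≈ -1.3794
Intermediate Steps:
M = -4 (M = -2*(-4 + 6) = -2*2 = -4)
R(K, T) = -8*T (R(K, T) = (-4 - 4)*T = -8*T)
(-12910 - 22733)/(24584 + R(-185, -157)) = (-12910 - 22733)/(24584 - 8*(-157)) = -35643/(24584 + 1256) = -35643/25840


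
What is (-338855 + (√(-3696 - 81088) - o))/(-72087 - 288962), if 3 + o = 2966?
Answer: 341818/361049 - 4*I*√5299/361049 ≈ 0.94674 - 0.00080648*I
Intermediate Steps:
o = 2963 (o = -3 + 2966 = 2963)
(-338855 + (√(-3696 - 81088) - o))/(-72087 - 288962) = (-338855 + (√(-3696 - 81088) - 1*2963))/(-72087 - 288962) = (-338855 + (√(-84784) - 2963))/(-361049) = (-338855 + (4*I*√5299 - 2963))*(-1/361049) = (-338855 + (-2963 + 4*I*√5299))*(-1/361049) = (-341818 + 4*I*√5299)*(-1/361049) = 341818/361049 - 4*I*√5299/361049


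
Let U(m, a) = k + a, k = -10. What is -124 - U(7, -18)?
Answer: -96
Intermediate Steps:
U(m, a) = -10 + a
-124 - U(7, -18) = -124 - (-10 - 18) = -124 - 1*(-28) = -124 + 28 = -96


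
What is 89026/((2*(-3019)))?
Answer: -44513/3019 ≈ -14.744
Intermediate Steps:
89026/((2*(-3019))) = 89026/(-6038) = 89026*(-1/6038) = -44513/3019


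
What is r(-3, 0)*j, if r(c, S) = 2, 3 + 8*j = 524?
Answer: 521/4 ≈ 130.25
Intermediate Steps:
j = 521/8 (j = -3/8 + (⅛)*524 = -3/8 + 131/2 = 521/8 ≈ 65.125)
r(-3, 0)*j = 2*(521/8) = 521/4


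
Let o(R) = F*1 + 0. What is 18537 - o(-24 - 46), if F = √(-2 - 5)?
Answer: 18537 - I*√7 ≈ 18537.0 - 2.6458*I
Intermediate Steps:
F = I*√7 (F = √(-7) = I*√7 ≈ 2.6458*I)
o(R) = I*√7 (o(R) = (I*√7)*1 + 0 = I*√7 + 0 = I*√7)
18537 - o(-24 - 46) = 18537 - I*√7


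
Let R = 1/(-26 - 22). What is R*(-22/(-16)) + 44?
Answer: 16885/384 ≈ 43.971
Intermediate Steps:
R = -1/48 (R = 1/(-48) = -1/48 ≈ -0.020833)
R*(-22/(-16)) + 44 = -(-11)/(24*(-16)) + 44 = -(-11)*(-1)/(24*16) + 44 = -1/48*11/8 + 44 = -11/384 + 44 = 16885/384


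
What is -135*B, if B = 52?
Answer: -7020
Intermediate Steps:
-135*B = -135*52 = -7020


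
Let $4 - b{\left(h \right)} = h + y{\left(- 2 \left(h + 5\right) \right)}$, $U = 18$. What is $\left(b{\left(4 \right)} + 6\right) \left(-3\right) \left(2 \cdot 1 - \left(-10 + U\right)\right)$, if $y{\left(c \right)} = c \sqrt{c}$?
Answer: $108 + 972 i \sqrt{2} \approx 108.0 + 1374.6 i$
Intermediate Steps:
$y{\left(c \right)} = c^{\frac{3}{2}}$
$b{\left(h \right)} = 4 - h - \left(-10 - 2 h\right)^{\frac{3}{2}}$ ($b{\left(h \right)} = 4 - \left(h + \left(- 2 \left(h + 5\right)\right)^{\frac{3}{2}}\right) = 4 - \left(h + \left(- 2 \left(5 + h\right)\right)^{\frac{3}{2}}\right) = 4 - \left(h + \left(-10 - 2 h\right)^{\frac{3}{2}}\right) = 4 - h - \left(-10 - 2 h\right)^{\frac{3}{2}}$)
$\left(b{\left(4 \right)} + 6\right) \left(-3\right) \left(2 \cdot 1 - \left(-10 + U\right)\right) = \left(\left(4 - 4 - 2 \sqrt{2} \left(-5 - 4\right)^{\frac{3}{2}}\right) + 6\right) \left(-3\right) \left(2 \cdot 1 + \left(10 - 18\right)\right) = \left(\left(4 - 4 - 2 \sqrt{2} \left(-5 - 4\right)^{\frac{3}{2}}\right) + 6\right) \left(-3\right) \left(2 + \left(10 - 18\right)\right) = \left(\left(4 - 4 - 2 \sqrt{2} \left(-9\right)^{\frac{3}{2}}\right) + 6\right) \left(-3\right) \left(2 - 8\right) = \left(\left(4 - 4 - 2 \sqrt{2} \left(- 27 i\right)\right) + 6\right) \left(-3\right) \left(-6\right) = \left(\left(4 - 4 + 54 i \sqrt{2}\right) + 6\right) \left(-3\right) \left(-6\right) = \left(54 i \sqrt{2} + 6\right) \left(-3\right) \left(-6\right) = \left(6 + 54 i \sqrt{2}\right) \left(-3\right) \left(-6\right) = \left(-18 - 162 i \sqrt{2}\right) \left(-6\right) = 108 + 972 i \sqrt{2}$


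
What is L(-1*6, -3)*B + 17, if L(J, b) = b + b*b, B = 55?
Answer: 347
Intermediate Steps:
L(J, b) = b + b**2
L(-1*6, -3)*B + 17 = -3*(1 - 3)*55 + 17 = -3*(-2)*55 + 17 = 6*55 + 17 = 330 + 17 = 347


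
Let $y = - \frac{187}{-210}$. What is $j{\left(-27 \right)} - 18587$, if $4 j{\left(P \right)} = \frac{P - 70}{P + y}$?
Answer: $- \frac{203814857}{10966} \approx -18586.0$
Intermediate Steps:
$y = \frac{187}{210}$ ($y = \left(-187\right) \left(- \frac{1}{210}\right) = \frac{187}{210} \approx 0.89048$)
$j{\left(P \right)} = \frac{-70 + P}{4 \left(\frac{187}{210} + P\right)}$ ($j{\left(P \right)} = \frac{\left(P - 70\right) \frac{1}{P + \frac{187}{210}}}{4} = \frac{\left(-70 + P\right) \frac{1}{\frac{187}{210} + P}}{4} = \frac{\frac{1}{\frac{187}{210} + P} \left(-70 + P\right)}{4} = \frac{-70 + P}{4 \left(\frac{187}{210} + P\right)}$)
$j{\left(-27 \right)} - 18587 = \frac{105 \left(-70 - 27\right)}{2 \left(187 + 210 \left(-27\right)\right)} - 18587 = \frac{105}{2} \frac{1}{187 - 5670} \left(-97\right) - 18587 = \frac{105}{2} \frac{1}{-5483} \left(-97\right) - 18587 = \frac{105}{2} \left(- \frac{1}{5483}\right) \left(-97\right) - 18587 = \frac{10185}{10966} - 18587 = - \frac{203814857}{10966}$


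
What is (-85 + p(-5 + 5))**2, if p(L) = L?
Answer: 7225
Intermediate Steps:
(-85 + p(-5 + 5))**2 = (-85 + (-5 + 5))**2 = (-85 + 0)**2 = (-85)**2 = 7225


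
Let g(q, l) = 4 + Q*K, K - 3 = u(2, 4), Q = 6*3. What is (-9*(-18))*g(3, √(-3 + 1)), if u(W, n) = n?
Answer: 21060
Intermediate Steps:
Q = 18
K = 7 (K = 3 + 4 = 7)
g(q, l) = 130 (g(q, l) = 4 + 18*7 = 4 + 126 = 130)
(-9*(-18))*g(3, √(-3 + 1)) = -9*(-18)*130 = 162*130 = 21060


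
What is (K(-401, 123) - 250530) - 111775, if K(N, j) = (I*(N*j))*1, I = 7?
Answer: -707566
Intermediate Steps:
K(N, j) = 7*N*j (K(N, j) = (7*(N*j))*1 = (7*N*j)*1 = 7*N*j)
(K(-401, 123) - 250530) - 111775 = (7*(-401)*123 - 250530) - 111775 = (-345261 - 250530) - 111775 = -595791 - 111775 = -707566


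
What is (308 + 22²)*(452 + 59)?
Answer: 404712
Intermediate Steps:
(308 + 22²)*(452 + 59) = (308 + 484)*511 = 792*511 = 404712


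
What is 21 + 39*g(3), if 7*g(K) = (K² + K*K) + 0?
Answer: 849/7 ≈ 121.29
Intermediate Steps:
g(K) = 2*K²/7 (g(K) = ((K² + K*K) + 0)/7 = ((K² + K²) + 0)/7 = (2*K² + 0)/7 = (2*K²)/7 = 2*K²/7)
21 + 39*g(3) = 21 + 39*((2/7)*3²) = 21 + 39*((2/7)*9) = 21 + 39*(18/7) = 21 + 702/7 = 849/7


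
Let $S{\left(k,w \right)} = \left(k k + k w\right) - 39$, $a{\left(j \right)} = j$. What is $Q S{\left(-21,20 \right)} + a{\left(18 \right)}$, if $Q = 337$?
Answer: $-6048$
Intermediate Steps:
$S{\left(k,w \right)} = -39 + k^{2} + k w$ ($S{\left(k,w \right)} = \left(k^{2} + k w\right) - 39 = -39 + k^{2} + k w$)
$Q S{\left(-21,20 \right)} + a{\left(18 \right)} = 337 \left(-39 + \left(-21\right)^{2} - 420\right) + 18 = 337 \left(-39 + 441 - 420\right) + 18 = 337 \left(-18\right) + 18 = -6066 + 18 = -6048$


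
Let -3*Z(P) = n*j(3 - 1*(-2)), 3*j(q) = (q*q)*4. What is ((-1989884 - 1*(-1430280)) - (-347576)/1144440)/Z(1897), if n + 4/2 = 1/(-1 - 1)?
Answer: -80054106773/3973750 ≈ -20146.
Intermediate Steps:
n = -5/2 (n = -2 + 1/(-1 - 1) = -2 + 1/(-2) = -2 - ½ = -5/2 ≈ -2.5000)
j(q) = 4*q²/3 (j(q) = ((q*q)*4)/3 = (q²*4)/3 = (4*q²)/3 = 4*q²/3)
Z(P) = 250/9 (Z(P) = -(-5)*4*(3 - 1*(-2))²/3/6 = -(-5)*4*(3 + 2)²/3/6 = -(-5)*(4/3)*5²/6 = -(-5)*(4/3)*25/6 = -(-5)*100/(6*3) = -⅓*(-250/3) = 250/9)
((-1989884 - 1*(-1430280)) - (-347576)/1144440)/Z(1897) = ((-1989884 - 1*(-1430280)) - (-347576)/1144440)/(250/9) = ((-1989884 + 1430280) - (-347576)/1144440)*(9/250) = (-559604 - 1*(-43447/143055))*(9/250) = (-559604 + 43447/143055)*(9/250) = -80054106773/143055*9/250 = -80054106773/3973750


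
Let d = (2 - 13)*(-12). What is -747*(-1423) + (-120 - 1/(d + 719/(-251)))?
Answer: 34450513342/32413 ≈ 1.0629e+6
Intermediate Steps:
d = 132 (d = -11*(-12) = 132)
-747*(-1423) + (-120 - 1/(d + 719/(-251))) = -747*(-1423) + (-120 - 1/(132 + 719/(-251))) = 1062981 + (-120 - 1/(132 + 719*(-1/251))) = 1062981 + (-120 - 1/(132 - 719/251)) = 1062981 + (-120 - 1/32413/251) = 1062981 + (-120 - 1*251/32413) = 1062981 + (-120 - 251/32413) = 1062981 - 3889811/32413 = 34450513342/32413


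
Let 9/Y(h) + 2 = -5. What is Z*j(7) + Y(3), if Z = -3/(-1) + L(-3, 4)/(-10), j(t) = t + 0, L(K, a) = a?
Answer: 592/35 ≈ 16.914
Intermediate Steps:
Y(h) = -9/7 (Y(h) = 9/(-2 - 5) = 9/(-7) = 9*(-⅐) = -9/7)
j(t) = t
Z = 13/5 (Z = -3/(-1) + 4/(-10) = -3*(-1) + 4*(-⅒) = 3 - ⅖ = 13/5 ≈ 2.6000)
Z*j(7) + Y(3) = (13/5)*7 - 9/7 = 91/5 - 9/7 = 592/35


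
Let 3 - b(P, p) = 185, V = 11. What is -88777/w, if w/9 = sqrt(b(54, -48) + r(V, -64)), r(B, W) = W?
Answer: 88777*I*sqrt(246)/2214 ≈ 628.91*I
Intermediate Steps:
b(P, p) = -182 (b(P, p) = 3 - 1*185 = 3 - 185 = -182)
w = 9*I*sqrt(246) (w = 9*sqrt(-182 - 64) = 9*sqrt(-246) = 9*(I*sqrt(246)) = 9*I*sqrt(246) ≈ 141.16*I)
-88777/w = -88777*(-I*sqrt(246)/2214) = -(-88777)*I*sqrt(246)/2214 = 88777*I*sqrt(246)/2214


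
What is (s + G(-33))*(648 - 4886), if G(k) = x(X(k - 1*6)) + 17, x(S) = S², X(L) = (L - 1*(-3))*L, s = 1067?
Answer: -8358607400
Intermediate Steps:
X(L) = L*(3 + L) (X(L) = (L + 3)*L = (3 + L)*L = L*(3 + L))
G(k) = 17 + (-6 + k)²*(-3 + k)² (G(k) = ((k - 1*6)*(3 + (k - 1*6)))² + 17 = ((k - 6)*(3 + (k - 6)))² + 17 = ((-6 + k)*(3 + (-6 + k)))² + 17 = ((-6 + k)*(-3 + k))² + 17 = (-6 + k)²*(-3 + k)² + 17 = 17 + (-6 + k)²*(-3 + k)²)
(s + G(-33))*(648 - 4886) = (1067 + (17 + (-6 - 33)²*(-3 - 33)²))*(648 - 4886) = (1067 + (17 + (-39)²*(-36)²))*(-4238) = (1067 + (17 + 1521*1296))*(-4238) = (1067 + (17 + 1971216))*(-4238) = (1067 + 1971233)*(-4238) = 1972300*(-4238) = -8358607400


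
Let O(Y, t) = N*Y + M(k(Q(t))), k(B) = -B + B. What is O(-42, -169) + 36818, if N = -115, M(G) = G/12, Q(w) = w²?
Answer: 41648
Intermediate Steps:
k(B) = 0
M(G) = G/12 (M(G) = G*(1/12) = G/12)
O(Y, t) = -115*Y (O(Y, t) = -115*Y + (1/12)*0 = -115*Y + 0 = -115*Y)
O(-42, -169) + 36818 = -115*(-42) + 36818 = 4830 + 36818 = 41648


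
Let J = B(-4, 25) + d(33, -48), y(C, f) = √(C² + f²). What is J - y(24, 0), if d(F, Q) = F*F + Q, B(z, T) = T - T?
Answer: 1017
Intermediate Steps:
B(z, T) = 0
d(F, Q) = Q + F² (d(F, Q) = F² + Q = Q + F²)
J = 1041 (J = 0 + (-48 + 33²) = 0 + (-48 + 1089) = 0 + 1041 = 1041)
J - y(24, 0) = 1041 - √(24² + 0²) = 1041 - √(576 + 0) = 1041 - √576 = 1041 - 1*24 = 1041 - 24 = 1017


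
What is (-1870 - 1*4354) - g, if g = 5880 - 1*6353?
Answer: -5751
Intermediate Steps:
g = -473 (g = 5880 - 6353 = -473)
(-1870 - 1*4354) - g = (-1870 - 1*4354) - 1*(-473) = (-1870 - 4354) + 473 = -6224 + 473 = -5751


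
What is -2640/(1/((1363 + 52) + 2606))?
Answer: -10615440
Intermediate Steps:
-2640/(1/((1363 + 52) + 2606)) = -2640/(1/(1415 + 2606)) = -2640/(1/4021) = -2640/1/4021 = -2640*4021 = -10615440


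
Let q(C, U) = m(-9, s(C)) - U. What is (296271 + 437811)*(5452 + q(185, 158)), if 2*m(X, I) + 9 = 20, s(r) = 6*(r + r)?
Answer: 3890267559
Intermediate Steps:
s(r) = 12*r (s(r) = 6*(2*r) = 12*r)
m(X, I) = 11/2 (m(X, I) = -9/2 + (1/2)*20 = -9/2 + 10 = 11/2)
q(C, U) = 11/2 - U
(296271 + 437811)*(5452 + q(185, 158)) = (296271 + 437811)*(5452 + (11/2 - 1*158)) = 734082*(5452 + (11/2 - 158)) = 734082*(5452 - 305/2) = 734082*(10599/2) = 3890267559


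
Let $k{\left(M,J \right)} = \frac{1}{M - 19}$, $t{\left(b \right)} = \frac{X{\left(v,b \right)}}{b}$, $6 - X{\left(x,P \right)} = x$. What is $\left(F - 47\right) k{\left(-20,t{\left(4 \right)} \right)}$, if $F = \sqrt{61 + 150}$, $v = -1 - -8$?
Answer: $\frac{47}{39} - \frac{\sqrt{211}}{39} \approx 0.83267$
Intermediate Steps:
$v = 7$ ($v = -1 + 8 = 7$)
$X{\left(x,P \right)} = 6 - x$
$t{\left(b \right)} = - \frac{1}{b}$ ($t{\left(b \right)} = \frac{6 - 7}{b} = - \frac{1}{b}$)
$k{\left(M,J \right)} = \frac{1}{-19 + M}$
$F = \sqrt{211} \approx 14.526$
$\left(F - 47\right) k{\left(-20,t{\left(4 \right)} \right)} = \frac{\sqrt{211} - 47}{-19 - 20} = \frac{-47 + \sqrt{211}}{-39} = \left(-47 + \sqrt{211}\right) \left(- \frac{1}{39}\right) = \frac{47}{39} - \frac{\sqrt{211}}{39}$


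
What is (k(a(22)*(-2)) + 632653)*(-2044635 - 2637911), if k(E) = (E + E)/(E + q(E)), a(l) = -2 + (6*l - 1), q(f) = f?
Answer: -2962431457084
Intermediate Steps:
a(l) = -3 + 6*l (a(l) = -2 + (-1 + 6*l) = -3 + 6*l)
k(E) = 1 (k(E) = (E + E)/(E + E) = (2*E)/((2*E)) = (2*E)*(1/(2*E)) = 1)
(k(a(22)*(-2)) + 632653)*(-2044635 - 2637911) = (1 + 632653)*(-2044635 - 2637911) = 632654*(-4682546) = -2962431457084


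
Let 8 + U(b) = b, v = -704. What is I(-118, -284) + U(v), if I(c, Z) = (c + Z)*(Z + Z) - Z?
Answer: 227908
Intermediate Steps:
U(b) = -8 + b
I(c, Z) = -Z + 2*Z*(Z + c) (I(c, Z) = (Z + c)*(2*Z) - Z = 2*Z*(Z + c) - Z = -Z + 2*Z*(Z + c))
I(-118, -284) + U(v) = -284*(-1 + 2*(-284) + 2*(-118)) + (-8 - 704) = -284*(-1 - 568 - 236) - 712 = -284*(-805) - 712 = 228620 - 712 = 227908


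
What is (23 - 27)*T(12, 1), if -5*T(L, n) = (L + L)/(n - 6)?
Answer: -96/25 ≈ -3.8400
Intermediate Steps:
T(L, n) = -2*L/(5*(-6 + n)) (T(L, n) = -(L + L)/(5*(n - 6)) = -2*L/(5*(-6 + n)))
(23 - 27)*T(12, 1) = (23 - 27)*(-2*12/(-30 + 5*1)) = -(-8)*12/(-30 + 5) = -(-8)*12/(-25) = -(-8)*12*(-1)/25 = -4*24/25 = -96/25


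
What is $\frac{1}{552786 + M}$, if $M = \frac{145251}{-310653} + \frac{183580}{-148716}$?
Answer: $\frac{1283307543}{709392259275202} \approx 1.809 \cdot 10^{-6}$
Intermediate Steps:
$M = - \frac{2184189596}{1283307543}$ ($M = 145251 \left(- \frac{1}{310653}\right) + 183580 \left(- \frac{1}{148716}\right) = - \frac{16139}{34517} - \frac{45895}{37179} = - \frac{2184189596}{1283307543} \approx -1.702$)
$\frac{1}{552786 + M} = \frac{1}{552786 - \frac{2184189596}{1283307543}} = \frac{1}{\frac{709392259275202}{1283307543}} = \frac{1283307543}{709392259275202}$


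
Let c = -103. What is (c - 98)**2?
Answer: 40401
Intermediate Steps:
(c - 98)**2 = (-103 - 98)**2 = (-201)**2 = 40401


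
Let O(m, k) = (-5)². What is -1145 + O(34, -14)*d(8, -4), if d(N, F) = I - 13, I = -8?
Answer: -1670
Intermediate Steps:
d(N, F) = -21 (d(N, F) = -8 - 13 = -21)
O(m, k) = 25
-1145 + O(34, -14)*d(8, -4) = -1145 + 25*(-21) = -1145 - 525 = -1670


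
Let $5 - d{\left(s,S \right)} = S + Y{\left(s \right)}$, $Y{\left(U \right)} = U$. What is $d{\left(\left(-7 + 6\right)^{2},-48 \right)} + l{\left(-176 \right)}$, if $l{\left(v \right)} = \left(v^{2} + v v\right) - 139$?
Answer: $61865$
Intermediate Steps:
$d{\left(s,S \right)} = 5 - S - s$ ($d{\left(s,S \right)} = 5 - \left(S + s\right) = 5 - S - s$)
$l{\left(v \right)} = -139 + 2 v^{2}$ ($l{\left(v \right)} = \left(v^{2} + v^{2}\right) - 139 = 2 v^{2} - 139 = -139 + 2 v^{2}$)
$d{\left(\left(-7 + 6\right)^{2},-48 \right)} + l{\left(-176 \right)} = \left(5 - -48 - \left(-7 + 6\right)^{2}\right) - \left(139 - 2 \left(-176\right)^{2}\right) = \left(5 + 48 - \left(-1\right)^{2}\right) + \left(-139 + 2 \cdot 30976\right) = \left(5 + 48 - 1\right) + \left(-139 + 61952\right) = \left(5 + 48 - 1\right) + 61813 = 52 + 61813 = 61865$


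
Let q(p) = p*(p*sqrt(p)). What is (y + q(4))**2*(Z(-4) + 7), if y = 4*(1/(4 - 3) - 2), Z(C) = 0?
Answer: 5488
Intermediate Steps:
y = -4 (y = 4*(1/1 - 2) = 4*(1 - 2) = 4*(-1) = -4)
q(p) = p**(5/2) (q(p) = p*p**(3/2) = p**(5/2))
(y + q(4))**2*(Z(-4) + 7) = (-4 + 4**(5/2))**2*(0 + 7) = (-4 + 32)**2*7 = 28**2*7 = 784*7 = 5488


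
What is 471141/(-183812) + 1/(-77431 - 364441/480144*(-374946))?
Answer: -156372710919159159881/61007598022372781780 ≈ -2.5632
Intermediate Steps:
471141/(-183812) + 1/(-77431 - 364441/480144*(-374946)) = 471141*(-1/183812) - 1/374946/(-77431 - 364441*1/480144) = -471141/183812 - 1/374946/(-77431 - 52063/68592) = -471141/183812 - 1/374946/(-5311199215/68592) = -471141/183812 - 68592/5311199215*(-1/374946) = -471141/183812 + 11432/331902150144565 = -156372710919159159881/61007598022372781780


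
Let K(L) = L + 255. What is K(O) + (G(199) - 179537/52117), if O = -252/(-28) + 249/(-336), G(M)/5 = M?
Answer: 7324480081/5837104 ≈ 1254.8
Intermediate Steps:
G(M) = 5*M
O = 925/112 (O = -252*(-1/28) + 249*(-1/336) = 9 - 83/112 = 925/112 ≈ 8.2589)
K(L) = 255 + L
K(O) + (G(199) - 179537/52117) = (255 + 925/112) + (5*199 - 179537/52117) = 29485/112 + (995 - 179537*1/52117) = 29485/112 + (995 - 179537/52117) = 29485/112 + 51676878/52117 = 7324480081/5837104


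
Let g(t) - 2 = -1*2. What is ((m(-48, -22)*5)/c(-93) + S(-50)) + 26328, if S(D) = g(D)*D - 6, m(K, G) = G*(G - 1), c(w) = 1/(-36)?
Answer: -64758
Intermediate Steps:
g(t) = 0 (g(t) = 2 - 1*2 = 2 - 2 = 0)
c(w) = -1/36
m(K, G) = G*(-1 + G)
S(D) = -6 (S(D) = 0*D - 6 = 0 - 6 = -6)
((m(-48, -22)*5)/c(-93) + S(-50)) + 26328 = ((-22*(-1 - 22)*5)/(-1/36) - 6) + 26328 = ((-22*(-23)*5)*(-36) - 6) + 26328 = ((506*5)*(-36) - 6) + 26328 = (2530*(-36) - 6) + 26328 = (-91080 - 6) + 26328 = -91086 + 26328 = -64758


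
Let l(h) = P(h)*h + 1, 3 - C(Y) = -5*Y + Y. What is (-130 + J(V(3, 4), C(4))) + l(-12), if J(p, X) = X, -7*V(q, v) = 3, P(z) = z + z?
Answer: 178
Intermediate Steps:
P(z) = 2*z
C(Y) = 3 + 4*Y (C(Y) = 3 - (-5*Y + Y) = 3 - (-4)*Y = 3 + 4*Y)
V(q, v) = -3/7 (V(q, v) = -⅐*3 = -3/7)
l(h) = 1 + 2*h² (l(h) = (2*h)*h + 1 = 2*h² + 1 = 1 + 2*h²)
(-130 + J(V(3, 4), C(4))) + l(-12) = (-130 + (3 + 4*4)) + (1 + 2*(-12)²) = (-130 + (3 + 16)) + (1 + 2*144) = (-130 + 19) + (1 + 288) = -111 + 289 = 178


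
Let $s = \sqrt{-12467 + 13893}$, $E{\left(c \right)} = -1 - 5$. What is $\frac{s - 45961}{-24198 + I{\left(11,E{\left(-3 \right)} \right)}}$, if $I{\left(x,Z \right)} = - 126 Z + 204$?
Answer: $\frac{45961}{23238} - \frac{\sqrt{1426}}{23238} \approx 1.9762$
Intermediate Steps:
$E{\left(c \right)} = -6$ ($E{\left(c \right)} = -1 - 5 = -6$)
$I{\left(x,Z \right)} = 204 - 126 Z$
$s = \sqrt{1426} \approx 37.762$
$\frac{s - 45961}{-24198 + I{\left(11,E{\left(-3 \right)} \right)}} = \frac{\sqrt{1426} - 45961}{-24198 + \left(204 - -756\right)} = \frac{-45961 + \sqrt{1426}}{-24198 + \left(204 + 756\right)} = \frac{-45961 + \sqrt{1426}}{-24198 + 960} = \frac{-45961 + \sqrt{1426}}{-23238} = \left(-45961 + \sqrt{1426}\right) \left(- \frac{1}{23238}\right) = \frac{45961}{23238} - \frac{\sqrt{1426}}{23238}$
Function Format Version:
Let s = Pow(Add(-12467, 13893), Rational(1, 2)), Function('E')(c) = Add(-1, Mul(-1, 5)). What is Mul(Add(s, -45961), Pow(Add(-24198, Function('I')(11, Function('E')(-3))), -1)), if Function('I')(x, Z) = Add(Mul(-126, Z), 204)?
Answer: Add(Rational(45961, 23238), Mul(Rational(-1, 23238), Pow(1426, Rational(1, 2)))) ≈ 1.9762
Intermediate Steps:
Function('E')(c) = -6 (Function('E')(c) = Add(-1, -5) = -6)
Function('I')(x, Z) = Add(204, Mul(-126, Z))
s = Pow(1426, Rational(1, 2)) ≈ 37.762
Mul(Add(s, -45961), Pow(Add(-24198, Function('I')(11, Function('E')(-3))), -1)) = Mul(Add(Pow(1426, Rational(1, 2)), -45961), Pow(Add(-24198, Add(204, Mul(-126, -6))), -1)) = Mul(Add(-45961, Pow(1426, Rational(1, 2))), Pow(Add(-24198, Add(204, 756)), -1)) = Mul(Add(-45961, Pow(1426, Rational(1, 2))), Pow(Add(-24198, 960), -1)) = Mul(Add(-45961, Pow(1426, Rational(1, 2))), Pow(-23238, -1)) = Mul(Add(-45961, Pow(1426, Rational(1, 2))), Rational(-1, 23238)) = Add(Rational(45961, 23238), Mul(Rational(-1, 23238), Pow(1426, Rational(1, 2))))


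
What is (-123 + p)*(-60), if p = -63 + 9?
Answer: 10620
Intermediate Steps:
p = -54
(-123 + p)*(-60) = (-123 - 54)*(-60) = -177*(-60) = 10620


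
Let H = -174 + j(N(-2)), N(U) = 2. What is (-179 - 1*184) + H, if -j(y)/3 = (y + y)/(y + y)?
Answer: -540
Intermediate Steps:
j(y) = -3 (j(y) = -3*(y + y)/(y + y) = -3*2*y/(2*y) = -3*2*y*1/(2*y) = -3*1 = -3)
H = -177 (H = -174 - 3 = -177)
(-179 - 1*184) + H = (-179 - 1*184) - 177 = (-179 - 184) - 177 = -363 - 177 = -540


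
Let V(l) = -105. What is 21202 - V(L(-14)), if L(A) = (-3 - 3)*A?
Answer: 21307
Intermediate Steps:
L(A) = -6*A
21202 - V(L(-14)) = 21202 - 1*(-105) = 21202 + 105 = 21307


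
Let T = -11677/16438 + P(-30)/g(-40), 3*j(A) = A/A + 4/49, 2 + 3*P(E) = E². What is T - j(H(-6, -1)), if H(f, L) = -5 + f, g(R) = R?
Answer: -68901183/8054620 ≈ -8.5542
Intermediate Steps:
P(E) = -⅔ + E²/3
j(A) = 53/147 (j(A) = (A/A + 4/49)/3 = (1 + 4*(1/49))/3 = (1 + 4/49)/3 = (⅓)*(53/49) = 53/147)
T = -4040641/493140 (T = -11677/16438 + (-⅔ + (⅓)*(-30)²)/(-40) = -11677*1/16438 + (-⅔ + (⅓)*900)*(-1/40) = -11677/16438 + (-⅔ + 300)*(-1/40) = -11677/16438 + (898/3)*(-1/40) = -11677/16438 - 449/60 = -4040641/493140 ≈ -8.1937)
T - j(H(-6, -1)) = -4040641/493140 - 1*53/147 = -4040641/493140 - 53/147 = -68901183/8054620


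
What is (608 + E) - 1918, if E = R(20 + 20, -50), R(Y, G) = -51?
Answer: -1361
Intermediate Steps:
E = -51
(608 + E) - 1918 = (608 - 51) - 1918 = 557 - 1918 = -1361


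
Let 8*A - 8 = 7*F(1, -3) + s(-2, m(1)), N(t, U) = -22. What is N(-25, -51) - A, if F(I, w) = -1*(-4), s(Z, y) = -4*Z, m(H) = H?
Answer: -55/2 ≈ -27.500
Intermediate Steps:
F(I, w) = 4
A = 11/2 (A = 1 + (7*4 - 4*(-2))/8 = 1 + (28 + 8)/8 = 1 + (⅛)*36 = 1 + 9/2 = 11/2 ≈ 5.5000)
N(-25, -51) - A = -22 - 1*11/2 = -22 - 11/2 = -55/2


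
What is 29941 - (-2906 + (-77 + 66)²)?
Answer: 32726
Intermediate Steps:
29941 - (-2906 + (-77 + 66)²) = 29941 - (-2906 + (-11)²) = 29941 - (-2906 + 121) = 29941 - 1*(-2785) = 29941 + 2785 = 32726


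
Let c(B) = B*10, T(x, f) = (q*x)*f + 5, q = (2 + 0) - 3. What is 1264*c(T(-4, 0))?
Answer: 63200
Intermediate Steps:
q = -1 (q = 2 - 3 = -1)
T(x, f) = 5 - f*x (T(x, f) = (-x)*f + 5 = -f*x + 5 = 5 - f*x)
c(B) = 10*B
1264*c(T(-4, 0)) = 1264*(10*(5 - 1*0*(-4))) = 1264*(10*(5 + 0)) = 1264*(10*5) = 1264*50 = 63200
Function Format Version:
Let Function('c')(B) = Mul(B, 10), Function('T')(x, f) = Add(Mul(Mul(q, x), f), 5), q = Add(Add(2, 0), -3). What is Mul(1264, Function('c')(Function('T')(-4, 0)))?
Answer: 63200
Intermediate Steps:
q = -1 (q = Add(2, -3) = -1)
Function('T')(x, f) = Add(5, Mul(-1, f, x)) (Function('T')(x, f) = Add(Mul(Mul(-1, x), f), 5) = Add(Mul(-1, f, x), 5) = Add(5, Mul(-1, f, x)))
Function('c')(B) = Mul(10, B)
Mul(1264, Function('c')(Function('T')(-4, 0))) = Mul(1264, Mul(10, Add(5, Mul(-1, 0, -4)))) = Mul(1264, Mul(10, Add(5, 0))) = Mul(1264, Mul(10, 5)) = Mul(1264, 50) = 63200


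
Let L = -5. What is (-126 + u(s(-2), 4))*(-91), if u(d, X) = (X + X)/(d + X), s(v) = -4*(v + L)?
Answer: 45773/4 ≈ 11443.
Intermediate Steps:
s(v) = 20 - 4*v (s(v) = -4*(v - 5) = -4*(-5 + v) = 20 - 4*v)
u(d, X) = 2*X/(X + d) (u(d, X) = (2*X)/(X + d) = 2*X/(X + d))
(-126 + u(s(-2), 4))*(-91) = (-126 + 2*4/(4 + (20 - 4*(-2))))*(-91) = (-126 + 2*4/(4 + (20 + 8)))*(-91) = (-126 + 2*4/(4 + 28))*(-91) = (-126 + 2*4/32)*(-91) = (-126 + 2*4*(1/32))*(-91) = (-126 + 1/4)*(-91) = -503/4*(-91) = 45773/4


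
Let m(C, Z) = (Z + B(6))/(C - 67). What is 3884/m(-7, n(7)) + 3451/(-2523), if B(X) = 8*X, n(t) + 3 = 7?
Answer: -6252845/1131 ≈ -5528.6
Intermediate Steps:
n(t) = 4 (n(t) = -3 + 7 = 4)
m(C, Z) = (48 + Z)/(-67 + C) (m(C, Z) = (Z + 8*6)/(C - 67) = (Z + 48)/(-67 + C) = (48 + Z)/(-67 + C))
3884/m(-7, n(7)) + 3451/(-2523) = 3884/(((48 + 4)/(-67 - 7))) + 3451/(-2523) = 3884/((52/(-74))) + 3451*(-1/2523) = 3884/((-1/74*52)) - 119/87 = 3884/(-26/37) - 119/87 = 3884*(-37/26) - 119/87 = -71854/13 - 119/87 = -6252845/1131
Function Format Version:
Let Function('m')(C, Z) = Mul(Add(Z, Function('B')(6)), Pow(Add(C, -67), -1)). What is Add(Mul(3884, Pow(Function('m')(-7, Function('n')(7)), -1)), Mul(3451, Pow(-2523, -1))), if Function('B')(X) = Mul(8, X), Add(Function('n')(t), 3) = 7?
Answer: Rational(-6252845, 1131) ≈ -5528.6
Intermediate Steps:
Function('n')(t) = 4 (Function('n')(t) = Add(-3, 7) = 4)
Function('m')(C, Z) = Mul(Pow(Add(-67, C), -1), Add(48, Z)) (Function('m')(C, Z) = Mul(Add(Z, Mul(8, 6)), Pow(Add(C, -67), -1)) = Mul(Add(Z, 48), Pow(Add(-67, C), -1)) = Mul(Add(48, Z), Pow(Add(-67, C), -1)) = Mul(Pow(Add(-67, C), -1), Add(48, Z)))
Add(Mul(3884, Pow(Function('m')(-7, Function('n')(7)), -1)), Mul(3451, Pow(-2523, -1))) = Add(Mul(3884, Pow(Mul(Pow(Add(-67, -7), -1), Add(48, 4)), -1)), Mul(3451, Pow(-2523, -1))) = Add(Mul(3884, Pow(Mul(Pow(-74, -1), 52), -1)), Mul(3451, Rational(-1, 2523))) = Add(Mul(3884, Pow(Mul(Rational(-1, 74), 52), -1)), Rational(-119, 87)) = Add(Mul(3884, Pow(Rational(-26, 37), -1)), Rational(-119, 87)) = Add(Mul(3884, Rational(-37, 26)), Rational(-119, 87)) = Add(Rational(-71854, 13), Rational(-119, 87)) = Rational(-6252845, 1131)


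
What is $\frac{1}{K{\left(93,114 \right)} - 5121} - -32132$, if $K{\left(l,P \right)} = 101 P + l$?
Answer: $\frac{208408153}{6486} \approx 32132.0$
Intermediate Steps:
$K{\left(l,P \right)} = l + 101 P$
$\frac{1}{K{\left(93,114 \right)} - 5121} - -32132 = \frac{1}{\left(93 + 101 \cdot 114\right) - 5121} - -32132 = \frac{1}{\left(93 + 11514\right) - 5121} + 32132 = \frac{1}{11607 - 5121} + 32132 = \frac{1}{6486} + 32132 = \frac{208408153}{6486}$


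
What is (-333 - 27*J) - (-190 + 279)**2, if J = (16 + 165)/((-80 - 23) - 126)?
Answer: -1885279/229 ≈ -8232.7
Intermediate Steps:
J = -181/229 (J = 181/(-103 - 126) = 181/(-229) = 181*(-1/229) = -181/229 ≈ -0.79039)
(-333 - 27*J) - (-190 + 279)**2 = (-333 - 27*(-181/229)) - (-190 + 279)**2 = (-333 + 4887/229) - 1*89**2 = -71370/229 - 1*7921 = -71370/229 - 7921 = -1885279/229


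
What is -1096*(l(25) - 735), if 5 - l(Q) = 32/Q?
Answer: 20037072/25 ≈ 8.0148e+5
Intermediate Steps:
l(Q) = 5 - 32/Q
-1096*(l(25) - 735) = -1096*((5 - 32/25) - 735) = -1096*(93/25 - 735) = -1096*(-18282/25) = 20037072/25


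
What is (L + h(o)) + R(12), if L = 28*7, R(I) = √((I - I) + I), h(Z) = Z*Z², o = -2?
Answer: 188 + 2*√3 ≈ 191.46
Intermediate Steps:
h(Z) = Z³
R(I) = √I (R(I) = √(0 + I) = √I)
L = 196
(L + h(o)) + R(12) = (196 + (-2)³) + √12 = (196 - 8) + 2*√3 = 188 + 2*√3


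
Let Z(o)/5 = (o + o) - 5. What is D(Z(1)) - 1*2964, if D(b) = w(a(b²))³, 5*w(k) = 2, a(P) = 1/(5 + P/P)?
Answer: -370492/125 ≈ -2963.9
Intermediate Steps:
Z(o) = -25 + 10*o (Z(o) = 5*((o + o) - 5) = 5*(2*o - 5) = 5*(-5 + 2*o) = -25 + 10*o)
a(P) = ⅙ (a(P) = 1/(5 + 1) = 1/6 = ⅙)
w(k) = ⅖ (w(k) = (⅕)*2 = ⅖)
D(b) = 8/125 (D(b) = (⅖)³ = 8/125)
D(Z(1)) - 1*2964 = 8/125 - 1*2964 = 8/125 - 2964 = -370492/125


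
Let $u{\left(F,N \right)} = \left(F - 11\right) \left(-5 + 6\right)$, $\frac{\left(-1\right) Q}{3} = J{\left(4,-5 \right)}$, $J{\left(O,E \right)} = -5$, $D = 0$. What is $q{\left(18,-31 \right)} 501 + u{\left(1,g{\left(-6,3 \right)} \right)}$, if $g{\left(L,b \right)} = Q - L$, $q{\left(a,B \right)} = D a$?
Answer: $-10$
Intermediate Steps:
$Q = 15$ ($Q = \left(-3\right) \left(-5\right) = 15$)
$q{\left(a,B \right)} = 0$ ($q{\left(a,B \right)} = 0 a = 0$)
$g{\left(L,b \right)} = 15 - L$
$u{\left(F,N \right)} = -11 + F$ ($u{\left(F,N \right)} = \left(-11 + F\right) 1 = -11 + F$)
$q{\left(18,-31 \right)} 501 + u{\left(1,g{\left(-6,3 \right)} \right)} = 0 \cdot 501 + \left(-11 + 1\right) = 0 - 10 = -10$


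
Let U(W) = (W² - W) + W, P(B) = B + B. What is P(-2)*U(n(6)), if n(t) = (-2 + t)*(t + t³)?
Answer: -3154176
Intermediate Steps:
P(B) = 2*B
U(W) = W²
P(-2)*U(n(6)) = (2*(-2))*(6*(-2 + 6 + 6³ - 2*6²))² = -4*36*(-2 + 6 + 216 - 2*36)² = -4*36*(-2 + 6 + 216 - 72)² = -4*(6*148)² = -4*888² = -4*788544 = -3154176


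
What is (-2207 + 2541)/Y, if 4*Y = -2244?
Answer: -334/561 ≈ -0.59537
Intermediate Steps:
Y = -561 (Y = (¼)*(-2244) = -561)
(-2207 + 2541)/Y = (-2207 + 2541)/(-561) = 334*(-1/561) = -334/561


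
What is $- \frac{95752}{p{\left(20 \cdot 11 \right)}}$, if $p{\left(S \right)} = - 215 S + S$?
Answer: $\frac{11969}{5885} \approx 2.0338$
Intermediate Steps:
$p{\left(S \right)} = - 214 S$
$- \frac{95752}{p{\left(20 \cdot 11 \right)}} = - \frac{95752}{\left(-214\right) 20 \cdot 11} = - \frac{95752}{\left(-214\right) 220} = - \frac{95752}{-47080} = \left(-95752\right) \left(- \frac{1}{47080}\right) = \frac{11969}{5885}$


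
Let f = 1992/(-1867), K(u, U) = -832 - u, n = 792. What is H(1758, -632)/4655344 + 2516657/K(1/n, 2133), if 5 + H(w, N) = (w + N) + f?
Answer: -17323884190583004637/5727238422433360 ≈ -3024.8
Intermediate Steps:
f = -1992/1867 (f = 1992*(-1/1867) = -1992/1867 ≈ -1.0670)
H(w, N) = -11327/1867 + N + w (H(w, N) = -5 + ((w + N) - 1992/1867) = -5 + ((N + w) - 1992/1867) = -5 + (-1992/1867 + N + w) = -11327/1867 + N + w)
H(1758, -632)/4655344 + 2516657/K(1/n, 2133) = (-11327/1867 - 632 + 1758)/4655344 + 2516657/(-832 - 1/792) = (2090915/1867)*(1/4655344) + 2516657/(-832 - 1*1/792) = 2090915/8691527248 + 2516657/(-832 - 1/792) = 2090915/8691527248 + 2516657/(-658945/792) = 2090915/8691527248 + 2516657*(-792/658945) = 2090915/8691527248 - 1993192344/658945 = -17323884190583004637/5727238422433360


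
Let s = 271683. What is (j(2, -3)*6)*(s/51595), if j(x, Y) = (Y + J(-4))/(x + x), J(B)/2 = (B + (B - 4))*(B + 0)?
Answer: 75799557/103190 ≈ 734.56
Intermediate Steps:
J(B) = 2*B*(-4 + 2*B) (J(B) = 2*((B + (B - 4))*(B + 0)) = 2*((B + (-4 + B))*B) = 2*((-4 + 2*B)*B) = 2*(B*(-4 + 2*B)) = 2*B*(-4 + 2*B))
j(x, Y) = (96 + Y)/(2*x) (j(x, Y) = (Y + 4*(-4)*(-2 - 4))/(x + x) = (Y + 4*(-4)*(-6))/((2*x)) = (Y + 96)*(1/(2*x)) = (96 + Y)*(1/(2*x)) = (96 + Y)/(2*x))
(j(2, -3)*6)*(s/51595) = (((1/2)*(96 - 3)/2)*6)*(271683/51595) = (((1/2)*(1/2)*93)*6)*(271683*(1/51595)) = ((93/4)*6)*(271683/51595) = (279/2)*(271683/51595) = 75799557/103190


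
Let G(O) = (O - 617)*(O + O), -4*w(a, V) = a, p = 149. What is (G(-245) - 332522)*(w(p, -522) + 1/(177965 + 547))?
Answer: -298758575459/89256 ≈ -3.3472e+6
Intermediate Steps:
w(a, V) = -a/4
G(O) = 2*O*(-617 + O) (G(O) = (-617 + O)*(2*O) = 2*O*(-617 + O))
(G(-245) - 332522)*(w(p, -522) + 1/(177965 + 547)) = (2*(-245)*(-617 - 245) - 332522)*(-¼*149 + 1/(177965 + 547)) = (2*(-245)*(-862) - 332522)*(-149/4 + 1/178512) = (422380 - 332522)*(-149/4 + 1/178512) = 89858*(-6649571/178512) = -298758575459/89256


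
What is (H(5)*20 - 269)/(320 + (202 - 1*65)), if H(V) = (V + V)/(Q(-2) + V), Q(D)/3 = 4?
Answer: -4373/7769 ≈ -0.56288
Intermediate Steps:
Q(D) = 12 (Q(D) = 3*4 = 12)
H(V) = 2*V/(12 + V) (H(V) = (V + V)/(12 + V) = (2*V)/(12 + V) = 2*V/(12 + V))
(H(5)*20 - 269)/(320 + (202 - 1*65)) = ((2*5/(12 + 5))*20 - 269)/(320 + (202 - 1*65)) = ((2*5/17)*20 - 269)/(320 + (202 - 65)) = ((2*5*(1/17))*20 - 269)/(320 + 137) = ((10/17)*20 - 269)/457 = (200/17 - 269)*(1/457) = -4373/17*1/457 = -4373/7769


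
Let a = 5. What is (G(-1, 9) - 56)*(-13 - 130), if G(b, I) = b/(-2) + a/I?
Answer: 141427/18 ≈ 7857.1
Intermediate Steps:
G(b, I) = 5/I - b/2 (G(b, I) = b/(-2) + 5/I = b*(-1/2) + 5/I = -b/2 + 5/I = 5/I - b/2)
(G(-1, 9) - 56)*(-13 - 130) = ((5/9 - 1/2*(-1)) - 56)*(-13 - 130) = ((5*(1/9) + 1/2) - 56)*(-143) = ((5/9 + 1/2) - 56)*(-143) = (19/18 - 56)*(-143) = -989/18*(-143) = 141427/18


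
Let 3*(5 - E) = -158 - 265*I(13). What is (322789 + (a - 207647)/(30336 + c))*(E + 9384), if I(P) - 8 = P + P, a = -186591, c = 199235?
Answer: 922206848052045/229571 ≈ 4.0171e+9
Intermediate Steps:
I(P) = 8 + 2*P (I(P) = 8 + (P + P) = 8 + 2*P)
E = 3061 (E = 5 - (-158 - 265*(8 + 2*13))/3 = 5 - (-158 - 265*(8 + 26))/3 = 5 - (-158 - 265*34)/3 = 5 - (-158 - 9010)/3 = 5 - ⅓*(-9168) = 5 + 3056 = 3061)
(322789 + (a - 207647)/(30336 + c))*(E + 9384) = (322789 + (-186591 - 207647)/(30336 + 199235))*(3061 + 9384) = (322789 - 394238/229571)*12445 = (74102599281/229571)*12445 = 922206848052045/229571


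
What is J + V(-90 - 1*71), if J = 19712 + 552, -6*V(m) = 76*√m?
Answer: 20264 - 38*I*√161/3 ≈ 20264.0 - 160.72*I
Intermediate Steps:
V(m) = -38*√m/3
J = 20264
J + V(-90 - 1*71) = 20264 - 38*√(-90 - 1*71)/3 = 20264 - 38*√(-90 - 71)/3 = 20264 - 38*I*√161/3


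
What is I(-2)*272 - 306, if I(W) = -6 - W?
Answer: -1394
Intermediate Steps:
I(-2)*272 - 306 = (-6 - 1*(-2))*272 - 306 = (-6 + 2)*272 - 306 = -4*272 - 306 = -1088 - 306 = -1394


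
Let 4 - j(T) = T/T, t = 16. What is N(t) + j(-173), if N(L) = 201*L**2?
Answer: 51459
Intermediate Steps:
j(T) = 3 (j(T) = 4 - T/T = 4 - 1*1 = 4 - 1 = 3)
N(t) + j(-173) = 201*16**2 + 3 = 201*256 + 3 = 51456 + 3 = 51459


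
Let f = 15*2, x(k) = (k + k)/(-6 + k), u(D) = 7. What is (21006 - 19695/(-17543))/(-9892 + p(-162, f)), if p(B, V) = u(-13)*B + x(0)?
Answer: -368527953/193429118 ≈ -1.9052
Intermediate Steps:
x(k) = 2*k/(-6 + k) (x(k) = (2*k)/(-6 + k) = 2*k/(-6 + k))
f = 30
p(B, V) = 7*B (p(B, V) = 7*B + 2*0/(-6 + 0) = 7*B + 2*0/(-6) = 7*B + 2*0*(-⅙) = 7*B + 0 = 7*B)
(21006 - 19695/(-17543))/(-9892 + p(-162, f)) = (21006 - 19695/(-17543))/(-9892 + 7*(-162)) = (21006 - 19695*(-1/17543))/(-9892 - 1134) = (21006 + 19695/17543)/(-11026) = (368527953/17543)*(-1/11026) = -368527953/193429118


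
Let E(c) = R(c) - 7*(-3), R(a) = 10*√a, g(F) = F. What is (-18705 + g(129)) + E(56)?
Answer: -18555 + 20*√14 ≈ -18480.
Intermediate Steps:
E(c) = 21 + 10*√c (E(c) = 10*√c - 7*(-3) = 10*√c - 1*(-21) = 10*√c + 21 = 21 + 10*√c)
(-18705 + g(129)) + E(56) = (-18705 + 129) + (21 + 10*√56) = -18576 + (21 + 10*(2*√14)) = -18576 + (21 + 20*√14) = -18555 + 20*√14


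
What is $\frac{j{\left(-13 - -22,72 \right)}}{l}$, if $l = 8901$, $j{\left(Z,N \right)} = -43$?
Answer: $- \frac{1}{207} \approx -0.0048309$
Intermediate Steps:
$\frac{j{\left(-13 - -22,72 \right)}}{l} = - \frac{43}{8901} = \left(-43\right) \frac{1}{8901} = - \frac{1}{207}$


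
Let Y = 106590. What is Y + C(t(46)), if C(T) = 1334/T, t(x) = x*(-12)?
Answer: 1279051/12 ≈ 1.0659e+5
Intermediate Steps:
t(x) = -12*x
Y + C(t(46)) = 106590 + 1334/((-12*46)) = 106590 + 1334/(-552) = 106590 + 1334*(-1/552) = 106590 - 29/12 = 1279051/12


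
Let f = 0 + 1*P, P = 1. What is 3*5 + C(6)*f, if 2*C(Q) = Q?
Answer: 18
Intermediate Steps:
f = 1 (f = 0 + 1*1 = 0 + 1 = 1)
C(Q) = Q/2
3*5 + C(6)*f = 3*5 + ((½)*6)*1 = 15 + 3*1 = 15 + 3 = 18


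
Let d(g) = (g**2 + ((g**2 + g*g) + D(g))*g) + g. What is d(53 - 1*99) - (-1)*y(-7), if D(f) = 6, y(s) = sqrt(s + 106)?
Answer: -192878 + 3*sqrt(11) ≈ -1.9287e+5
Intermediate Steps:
y(s) = sqrt(106 + s)
d(g) = g + g**2 + g*(6 + 2*g**2) (d(g) = (g**2 + ((g**2 + g*g) + 6)*g) + g = (g**2 + ((g**2 + g**2) + 6)*g) + g = (g**2 + (2*g**2 + 6)*g) + g = (g**2 + (6 + 2*g**2)*g) + g = (g**2 + g*(6 + 2*g**2)) + g = g + g**2 + g*(6 + 2*g**2))
d(53 - 1*99) - (-1)*y(-7) = (53 - 1*99)*(7 + (53 - 1*99) + 2*(53 - 1*99)**2) - (-1)*sqrt(106 - 7) = (53 - 99)*(7 + (53 - 99) + 2*(53 - 99)**2) - (-1)*sqrt(99) = -46*(7 - 46 + 2*(-46)**2) - (-1)*3*sqrt(11) = -46*(7 - 46 + 2*2116) - (-3)*sqrt(11) = -46*(7 - 46 + 4232) + 3*sqrt(11) = -46*4193 + 3*sqrt(11) = -192878 + 3*sqrt(11)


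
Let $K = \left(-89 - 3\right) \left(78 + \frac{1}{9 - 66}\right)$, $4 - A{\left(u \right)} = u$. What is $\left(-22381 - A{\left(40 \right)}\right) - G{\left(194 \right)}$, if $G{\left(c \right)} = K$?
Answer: $- \frac{864725}{57} \approx -15171.0$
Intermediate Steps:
$A{\left(u \right)} = 4 - u$
$K = - \frac{408940}{57}$ ($K = - 92 \left(78 + \frac{1}{-57}\right) = - 92 \left(78 - \frac{1}{57}\right) = \left(-92\right) \frac{4445}{57} = - \frac{408940}{57} \approx -7174.4$)
$G{\left(c \right)} = - \frac{408940}{57}$
$\left(-22381 - A{\left(40 \right)}\right) - G{\left(194 \right)} = \left(-22381 - \left(4 - 40\right)\right) - - \frac{408940}{57} = \left(-22381 - \left(4 - 40\right)\right) + \frac{408940}{57} = \left(-22381 - -36\right) + \frac{408940}{57} = \left(-22381 + 36\right) + \frac{408940}{57} = -22345 + \frac{408940}{57} = - \frac{864725}{57}$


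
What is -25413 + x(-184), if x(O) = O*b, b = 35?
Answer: -31853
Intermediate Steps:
x(O) = 35*O (x(O) = O*35 = 35*O)
-25413 + x(-184) = -25413 + 35*(-184) = -25413 - 6440 = -31853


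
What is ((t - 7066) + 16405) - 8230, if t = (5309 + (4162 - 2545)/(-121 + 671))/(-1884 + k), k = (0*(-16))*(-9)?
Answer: 104202203/94200 ≈ 1106.2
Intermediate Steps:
k = 0 (k = 0*(-9) = 0)
t = -265597/94200 (t = (5309 + (4162 - 2545)/(-121 + 671))/(-1884 + 0) = (5309 + 1617/550)/(-1884) = (5309 + 1617*(1/550))*(-1/1884) = (5309 + 147/50)*(-1/1884) = (265597/50)*(-1/1884) = -265597/94200 ≈ -2.8195)
((t - 7066) + 16405) - 8230 = ((-265597/94200 - 7066) + 16405) - 8230 = (-665882797/94200 + 16405) - 8230 = 879468203/94200 - 8230 = 104202203/94200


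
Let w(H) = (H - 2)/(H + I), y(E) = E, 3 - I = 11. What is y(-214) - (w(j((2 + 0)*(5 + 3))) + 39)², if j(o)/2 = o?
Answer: -29345/16 ≈ -1834.1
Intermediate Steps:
I = -8 (I = 3 - 1*11 = 3 - 11 = -8)
j(o) = 2*o
w(H) = (-2 + H)/(-8 + H) (w(H) = (H - 2)/(H - 8) = (-2 + H)/(-8 + H))
y(-214) - (w(j((2 + 0)*(5 + 3))) + 39)² = -214 - ((-2 + 2*((2 + 0)*(5 + 3)))/(-8 + 2*((2 + 0)*(5 + 3))) + 39)² = -214 - ((-2 + 2*(2*8))/(-8 + 2*(2*8)) + 39)² = -214 - ((-2 + 2*16)/(-8 + 2*16) + 39)² = -214 - ((-2 + 32)/(-8 + 32) + 39)² = -214 - (30/24 + 39)² = -214 - ((1/24)*30 + 39)² = -214 - (5/4 + 39)² = -214 - (161/4)² = -214 - 1*25921/16 = -214 - 25921/16 = -29345/16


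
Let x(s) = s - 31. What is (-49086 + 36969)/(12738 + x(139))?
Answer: -4039/4282 ≈ -0.94325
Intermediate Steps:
x(s) = -31 + s
(-49086 + 36969)/(12738 + x(139)) = (-49086 + 36969)/(12738 + (-31 + 139)) = -12117/(12738 + 108) = -12117/12846 = -12117*1/12846 = -4039/4282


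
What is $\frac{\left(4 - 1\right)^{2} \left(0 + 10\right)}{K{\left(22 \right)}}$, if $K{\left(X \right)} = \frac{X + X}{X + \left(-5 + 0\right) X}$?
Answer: $-180$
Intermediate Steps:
$K{\left(X \right)} = - \frac{1}{2}$ ($K{\left(X \right)} = \frac{2 X}{X - 5 X} = \frac{2 X}{\left(-4\right) X} = 2 X \left(- \frac{1}{4 X}\right) = - \frac{1}{2}$)
$\frac{\left(4 - 1\right)^{2} \left(0 + 10\right)}{K{\left(22 \right)}} = \frac{\left(4 - 1\right)^{2} \left(0 + 10\right)}{- \frac{1}{2}} = 3^{2} \cdot 10 \left(-2\right) = 9 \cdot 10 \left(-2\right) = 90 \left(-2\right) = -180$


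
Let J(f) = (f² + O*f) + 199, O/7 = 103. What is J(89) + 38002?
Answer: 110291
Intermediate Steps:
O = 721 (O = 7*103 = 721)
J(f) = 199 + f² + 721*f (J(f) = (f² + 721*f) + 199 = 199 + f² + 721*f)
J(89) + 38002 = (199 + 89² + 721*89) + 38002 = (199 + 7921 + 64169) + 38002 = 72289 + 38002 = 110291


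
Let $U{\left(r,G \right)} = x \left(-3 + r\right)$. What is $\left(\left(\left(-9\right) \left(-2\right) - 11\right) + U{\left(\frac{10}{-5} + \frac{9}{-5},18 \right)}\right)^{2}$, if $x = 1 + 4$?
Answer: $729$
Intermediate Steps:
$x = 5$
$U{\left(r,G \right)} = -15 + 5 r$ ($U{\left(r,G \right)} = 5 \left(-3 + r\right) = -15 + 5 r$)
$\left(\left(\left(-9\right) \left(-2\right) - 11\right) + U{\left(\frac{10}{-5} + \frac{9}{-5},18 \right)}\right)^{2} = \left(\left(\left(-9\right) \left(-2\right) - 11\right) + \left(-15 + 5 \left(\frac{10}{-5} + \frac{9}{-5}\right)\right)\right)^{2} = \left(\left(18 - 11\right) + \left(-15 + 5 \left(10 \left(- \frac{1}{5}\right) + 9 \left(- \frac{1}{5}\right)\right)\right)\right)^{2} = \left(7 + \left(-15 + 5 \left(-2 - \frac{9}{5}\right)\right)\right)^{2} = \left(7 + \left(-15 + 5 \left(- \frac{19}{5}\right)\right)\right)^{2} = \left(7 - 34\right)^{2} = \left(-27\right)^{2} = 729$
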